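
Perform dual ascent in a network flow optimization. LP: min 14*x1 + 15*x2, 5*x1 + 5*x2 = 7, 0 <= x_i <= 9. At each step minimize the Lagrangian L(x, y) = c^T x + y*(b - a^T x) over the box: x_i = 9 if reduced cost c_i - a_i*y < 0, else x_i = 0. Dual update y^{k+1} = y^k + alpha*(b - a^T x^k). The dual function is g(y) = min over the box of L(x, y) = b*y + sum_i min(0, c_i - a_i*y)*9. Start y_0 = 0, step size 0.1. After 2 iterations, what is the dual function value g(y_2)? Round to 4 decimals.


Dual ascent for LP: min 14*x1 + 15*x2, 5*x1 + 5*x2 = 7, 0 <= x_i <= 9
Step 1: y^k = 0.0, reduced costs: (14.0, 15.0)
  x^k = (0.0, 0.0), subgradient = b - a^T x = 7.0
  y^{k+1} = 0.0 + 0.1*7.0 = 0.7
Step 2: y^k = 0.7, reduced costs: (10.5, 11.5)
  x^k = (0.0, 0.0), subgradient = b - a^T x = 7.0
  y^{k+1} = 0.7 + 0.1*7.0 = 1.4
Dual objective at y_2 = 1.4: reduced costs (7.0, 8.0), box minimizer x = (0.0, 0.0)
g(y_2) = b*y + (c1 - a1*y)*x1 + (c2 - a2*y)*x2 = 7*1.4 + 7.0*0.0 + 8.0*0.0 = 9.8 + 0.0 + 0.0 = 9.8


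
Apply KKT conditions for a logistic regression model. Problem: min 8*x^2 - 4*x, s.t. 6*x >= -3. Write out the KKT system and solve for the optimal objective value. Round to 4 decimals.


Step 1: Try lambda = 0 (constraint inactive).
Stationarity: 2*8*x - 4 = 0
x* = 4/(2*8) = 0.25
Check constraint: 6*0.25 = 1.5 >= -3 -- satisfied.
Step 2: Compute optimal value.
f(x*) = 8*0.25^2 - 4*0.25 = -0.5


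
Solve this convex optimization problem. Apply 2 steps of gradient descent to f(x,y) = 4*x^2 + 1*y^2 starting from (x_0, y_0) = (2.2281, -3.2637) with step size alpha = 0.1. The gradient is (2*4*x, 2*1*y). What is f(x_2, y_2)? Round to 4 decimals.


Gradient descent on f(x,y) = 4*x^2 + 1*y^2.
Starting point: (2.2281, -3.2637), alpha = 0.1
Step 1: grad_x = 2*4*2.2281 = 17.8248, grad_y = 2*1*-3.2637 = -6.5274
  x_1 = 2.2281 - 0.1*17.8248 = 0.4456
  y_1 = -3.2637 - 0.1*-6.5274 = -2.611
Step 2: grad_x = 2*4*0.4456 = 3.565, grad_y = 2*1*-2.611 = -5.2219
  x_2 = 0.4456 - 0.1*3.565 = 0.0891
  y_2 = -2.611 - 0.1*-5.2219 = -2.0888
f(0.0891, -2.0888) = 4*0.0891^2 + 1*(-2.0888)^2 = 4.3947


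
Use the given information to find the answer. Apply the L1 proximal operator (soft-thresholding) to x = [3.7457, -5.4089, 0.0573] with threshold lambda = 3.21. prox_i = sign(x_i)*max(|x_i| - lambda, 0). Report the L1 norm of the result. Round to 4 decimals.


Soft-thresholding with lambda = 3.21:
prox(3.7457) = sign(3.7457)*max(|3.7457| - 3.21, 0) = 0.5357
prox(-5.4089) = sign(-5.4089)*max(|-5.4089| - 3.21, 0) = -2.1989
prox(0.0573) = sign(0.0573)*max(|0.0573| - 3.21, 0) = 0.0
prox(x) = [0.5357, -2.1989, 0.0]
||prox(x)||_1 = 0.5357 + 2.1989 + 0.0 = 2.7346


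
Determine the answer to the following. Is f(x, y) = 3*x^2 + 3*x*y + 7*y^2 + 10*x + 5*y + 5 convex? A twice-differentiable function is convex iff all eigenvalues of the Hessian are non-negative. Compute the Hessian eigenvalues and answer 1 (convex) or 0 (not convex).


The Hessian of f(x,y) = 3*x^2 + 3*x*y + 7*y^2 + 10*x + 5*y + 5 is:
H = [[6, 3], [3, 14]]
Trace = 6 + 14 = 20
Determinant = 6*14 - (3)^2 = 75
Discriminant = (20)^2 - 4*75 = 100.0
Eigenvalues: lambda_1 = 5.0, lambda_2 = 15.0
The function is convex.

1


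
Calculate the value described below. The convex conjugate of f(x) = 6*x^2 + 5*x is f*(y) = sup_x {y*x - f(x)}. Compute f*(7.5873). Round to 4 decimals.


f*(y) = sup_x {y*x - a*x^2 - b*x} = sup_x {(y-b)*x - a*x^2}
FOC: (y - b) - 2a*x = 0 => x* = (y - b)/(2a)
x* = (7.5873 - 5)/(2*6) = 0.2156
f*(7.5873) = (y-b)^2/(4a) = (7.5873 - 5)^2/(4*6)
= 6.6941/24 = 0.2789


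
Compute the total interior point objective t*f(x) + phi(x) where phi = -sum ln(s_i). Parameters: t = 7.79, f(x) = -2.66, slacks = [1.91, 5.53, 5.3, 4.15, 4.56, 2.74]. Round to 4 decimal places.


Step 1: Compute log-barrier.
ln values: [0.6471, 1.7102, 1.6677, 1.4231, 1.5173, 1.008]
phi = -(0.6471 + 1.7102 + 1.6677 + 1.4231 + 1.5173 + 1.008) = -7.9734
Step 2: Compute augmented objective.
t*f(x) = 7.79*-2.66 = -20.7214
Total = -20.7214 - 7.9734 = -28.6948


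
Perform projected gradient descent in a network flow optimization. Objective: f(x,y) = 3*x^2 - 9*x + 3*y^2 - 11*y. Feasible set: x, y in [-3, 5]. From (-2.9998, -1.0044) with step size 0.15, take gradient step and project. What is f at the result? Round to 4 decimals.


Step 1: Compute gradient at (-2.9998, -1.0044).
grad_x = 2*3*-2.9998 - 9 = -26.9988
grad_y = 2*3*-1.0044 - 11 = -17.0264
Step 2: Gradient step.
x_raw = -2.9998 - 0.15*-26.9988 = 1.05
y_raw = -1.0044 - 0.15*-17.0264 = 1.5496
Step 3: Project onto [-3, 5].
x_proj = clip(1.05) = 1.05
y_proj = clip(1.5496) = 1.5496
Step 4: Evaluate f.
f(1.05, 1.5496) = -15.9843


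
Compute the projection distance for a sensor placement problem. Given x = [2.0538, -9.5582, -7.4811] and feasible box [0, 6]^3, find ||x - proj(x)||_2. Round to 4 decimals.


Project each component onto [0, 6].
clip(2.0538) = 2.0538, clip(-9.5582) = 0.0, clip(-7.4811) = 0.0
Projection = [2.0538, 0.0, 0.0]
Squared diffs: [0.0, 91.3592, 55.9669]
Distance = sqrt(147.3261) = 12.1378


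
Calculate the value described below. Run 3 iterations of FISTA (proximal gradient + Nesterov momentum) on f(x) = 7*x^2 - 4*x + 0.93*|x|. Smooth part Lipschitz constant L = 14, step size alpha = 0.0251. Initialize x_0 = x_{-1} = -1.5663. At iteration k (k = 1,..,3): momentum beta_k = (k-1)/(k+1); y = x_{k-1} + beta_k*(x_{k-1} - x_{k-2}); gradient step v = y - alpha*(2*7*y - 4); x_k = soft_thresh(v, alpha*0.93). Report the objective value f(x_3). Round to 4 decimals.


FISTA on f(x) = 7*x^2 - 4*x + 0.93*|x|
L = 14, alpha = 0.0251
Iteration 1: beta = 0.0, y = -1.5663 + 0.0*(-1.5663 + 1.5663) = -1.5663
  grad(y) = -25.9282, v = y - alpha*grad = -0.9155
  prox(v) = soft_thresh(-0.9155, 0.0233) = -0.8922
Iteration 2: beta = 0.3333, y = -0.8922 + 0.3333*(-0.8922 + 1.5663) = -0.6674
  grad(y) = -13.3442, v = y - alpha*grad = -0.3325
  prox(v) = soft_thresh(-0.3325, 0.0233) = -0.3092
Iteration 3: beta = 0.5, y = -0.3092 + 0.5*(-0.3092 + 0.8922) = -0.0177
  grad(y) = -4.2473, v = y - alpha*grad = 0.0889
  prox(v) = soft_thresh(0.0889, 0.0233) = 0.0656
f(x_3) = 7*0.0656^2 - 4*0.0656 + 0.93*|0.0656| = -0.1713


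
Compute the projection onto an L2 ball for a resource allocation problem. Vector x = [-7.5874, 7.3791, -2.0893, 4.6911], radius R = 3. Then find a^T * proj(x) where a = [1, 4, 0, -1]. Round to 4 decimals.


Step 1: Compute ||x|| (intermediates to 6 decimals).
||x|| = sqrt((-7.5874)^2 + 7.3791^2 + (-2.0893)^2 + 4.6911^2) = 11.763985
Step 2: Project.
Since ||x|| > R, scale = R/||x|| = 3/11.763985 = 0.255016, proj(x) = scale * x
proj(x) = [-1.934908, 1.881789, -0.532805, 1.196306]
Step 3: Dot product.
a^T * proj(x) = 1*(-1.934908) + 4*1.881789 + 0*(-0.532805) - 1*1.196306 = 4.3959


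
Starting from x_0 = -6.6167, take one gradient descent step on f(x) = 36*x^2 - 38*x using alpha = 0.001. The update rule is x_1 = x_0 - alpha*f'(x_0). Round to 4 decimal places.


We compute the gradient at x_0 and apply the update.
f'(x) = 72*x - 38
f'(-6.6167) = 72*-6.6167 - 38 = -514.4024
x_1 = -6.6167 - 0.001*-514.4024 = -6.1023


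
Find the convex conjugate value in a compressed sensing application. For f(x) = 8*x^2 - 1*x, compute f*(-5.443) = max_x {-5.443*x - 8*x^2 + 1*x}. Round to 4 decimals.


f*(y) = sup_x {y*x - a*x^2 - b*x} = sup_x {(y-b)*x - a*x^2}
FOC: (y - b) - 2a*x = 0 => x* = (y - b)/(2a)
x* = (-5.443 + 1)/(2*8) = -0.2777
f*(-5.443) = (y-b)^2/(4a) = (-5.443 + 1)^2/(4*8)
= 19.7402/32 = 0.6169


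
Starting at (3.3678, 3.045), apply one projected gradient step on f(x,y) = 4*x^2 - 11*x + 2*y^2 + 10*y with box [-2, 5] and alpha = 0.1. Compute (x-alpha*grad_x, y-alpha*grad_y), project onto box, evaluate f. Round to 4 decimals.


Step 1: Compute gradient at (3.3678, 3.045).
grad_x = 2*4*3.3678 - 11 = 15.9424
grad_y = 2*2*3.045 + 10 = 22.18
Step 2: Gradient step.
x_raw = 3.3678 - 0.1*15.9424 = 1.7736
y_raw = 3.045 - 0.1*22.18 = 0.827
Step 3: Project onto [-2, 5].
x_proj = clip(1.7736) = 1.7736
y_proj = clip(0.827) = 0.827
Step 4: Evaluate f.
f(1.7736, 0.827) = 2.7108


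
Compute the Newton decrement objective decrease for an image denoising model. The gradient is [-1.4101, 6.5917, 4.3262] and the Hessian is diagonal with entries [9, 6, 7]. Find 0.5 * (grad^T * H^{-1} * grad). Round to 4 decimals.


Step 1: H is diagonal, so H^(-1) * g = [-0.1567, 1.0986, 0.618].
Step 2: g^T H^(-1) g = sum_i g_i^2 / H_ii
  = (-1.4101)^2/9 + (6.5917)^2/6 + (4.3262)^2/7
  = 0.2209 + 7.2418 + 2.6737 = 10.1364
Step 3: Objective decrease = 0.5 * g^T H^(-1) g = 5.0682


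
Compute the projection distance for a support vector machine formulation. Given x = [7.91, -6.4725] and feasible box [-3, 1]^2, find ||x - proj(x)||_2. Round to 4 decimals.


Project each component onto [-3, 1].
clip(7.91) = 1.0, clip(-6.4725) = -3.0
Projection = [1.0, -3.0]
Squared diffs: [47.7481, 12.0583]
Distance = sqrt(59.8064) = 7.7335


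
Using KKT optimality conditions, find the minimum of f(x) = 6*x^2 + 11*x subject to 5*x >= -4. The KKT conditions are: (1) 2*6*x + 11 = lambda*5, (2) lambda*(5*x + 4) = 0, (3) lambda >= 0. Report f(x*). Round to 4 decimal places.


Step 1: Try lambda = 0 (constraint inactive).
x_unc = -11/(2*6) = -0.9167
Check: 5*-0.9167 = -4.5835 < -4 -- violated!
Step 2: Constraint must be active: 5*x = -4
x* = -4/5 = -0.8
lambda = (2*6*(-0.8) + 11)/5 = 0.28
Step 3: Compute optimal value.
f(x*) = 6*(-0.8)^2 + 11*(-0.8) = -4.96


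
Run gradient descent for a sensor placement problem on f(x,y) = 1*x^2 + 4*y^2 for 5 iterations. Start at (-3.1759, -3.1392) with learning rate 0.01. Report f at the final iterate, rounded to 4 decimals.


Gradient descent on f(x,y) = 1*x^2 + 4*y^2.
Starting point: (-3.1759, -3.1392), alpha = 0.01
Step 1: grad_x = 2*1*-3.1759 = -6.3518, grad_y = 2*4*-3.1392 = -25.1136
  x_1 = -3.1759 - 0.01*-6.3518 = -3.1124
  y_1 = -3.1392 - 0.01*-25.1136 = -2.8881
Step 2: grad_x = 2*1*-3.1124 = -6.2248, grad_y = 2*4*-2.8881 = -23.1045
  x_2 = -3.1124 - 0.01*-6.2248 = -3.0501
  y_2 = -2.8881 - 0.01*-23.1045 = -2.657
Step 3: grad_x = 2*1*-3.0501 = -6.1003, grad_y = 2*4*-2.657 = -21.2562
  x_3 = -3.0501 - 0.01*-6.1003 = -2.9891
  y_3 = -2.657 - 0.01*-21.2562 = -2.4445
Step 4: grad_x = 2*1*-2.9891 = -5.9783, grad_y = 2*4*-2.4445 = -19.5557
  x_4 = -2.9891 - 0.01*-5.9783 = -2.9293
  y_4 = -2.4445 - 0.01*-19.5557 = -2.2489
Step 5: grad_x = 2*1*-2.9293 = -5.8587, grad_y = 2*4*-2.2489 = -17.9912
  x_5 = -2.9293 - 0.01*-5.8587 = -2.8708
  y_5 = -2.2489 - 0.01*-17.9912 = -2.069
f(-2.8708, -2.069) = 1*(-2.8708)^2 + 4*(-2.069)^2 = 25.3641


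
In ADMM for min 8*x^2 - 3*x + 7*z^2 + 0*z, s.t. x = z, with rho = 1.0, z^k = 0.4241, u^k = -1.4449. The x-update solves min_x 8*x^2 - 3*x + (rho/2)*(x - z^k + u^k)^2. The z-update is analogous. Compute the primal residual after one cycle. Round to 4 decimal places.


ADMM iteration with rho = 1.0, z^k = 0.4241, u^k = -1.4449
Step 1: x-update.
Minimize 8*x^2 - 3*x + (1.0/2)*(x - 0.4241 - 1.4449)^2
FOC: (2*8 + 1.0)*x = 3 + 1.0*(0.4241 + 1.4449)
x^{k+1} = 0.2864
Step 2: z-update.
Minimize 7*z^2 + 0*z + (1.0/2)*(0.2864 - z - 1.4449)^2
FOC: (2*7 + 1.0)*z = 0 + 1.0*(0.2864 - 1.4449)
z^{k+1} = -0.0772
Step 3: u-update.
u^{k+1} = -1.4449 + 0.2864 + 0.0772 = -1.0813
Step 4: Primal residual = |0.2864 + 0.0772| = 0.3636


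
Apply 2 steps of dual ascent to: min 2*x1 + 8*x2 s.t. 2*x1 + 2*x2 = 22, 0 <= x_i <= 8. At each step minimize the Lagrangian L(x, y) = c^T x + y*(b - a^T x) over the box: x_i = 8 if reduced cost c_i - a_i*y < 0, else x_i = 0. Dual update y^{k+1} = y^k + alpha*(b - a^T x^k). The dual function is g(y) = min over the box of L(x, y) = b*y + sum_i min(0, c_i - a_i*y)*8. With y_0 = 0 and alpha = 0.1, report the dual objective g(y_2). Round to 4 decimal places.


Dual ascent for LP: min 2*x1 + 8*x2, 2*x1 + 2*x2 = 22, 0 <= x_i <= 8
Step 1: y^k = 0.0, reduced costs: (2.0, 8.0)
  x^k = (0.0, 0.0), subgradient = b - a^T x = 22.0
  y^{k+1} = 0.0 + 0.1*22.0 = 2.2
Step 2: y^k = 2.2, reduced costs: (-2.4, 3.6)
  x^k = (8.0, 0.0), subgradient = b - a^T x = 6.0
  y^{k+1} = 2.2 + 0.1*6.0 = 2.8
Dual objective at y_2 = 2.8: reduced costs (-3.6, 2.4), box minimizer x = (8.0, 0.0)
g(y_2) = b*y + (c1 - a1*y)*x1 + (c2 - a2*y)*x2 = 22*2.8 + (-3.6)*8.0 + 2.4*0.0 = 61.6 - 28.8 + 0.0 = 32.8


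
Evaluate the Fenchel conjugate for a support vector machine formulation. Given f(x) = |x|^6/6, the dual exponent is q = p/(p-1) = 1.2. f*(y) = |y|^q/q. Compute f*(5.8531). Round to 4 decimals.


The conjugate exponent q satisfies 1/p + 1/q = 1.
p = 6, so q = 6/(6 - 1) = 1.2
|y|^q = 5.8531^1.2 = 8.3342
f*(5.8531) = 8.3342 / 1.2 = 6.9452


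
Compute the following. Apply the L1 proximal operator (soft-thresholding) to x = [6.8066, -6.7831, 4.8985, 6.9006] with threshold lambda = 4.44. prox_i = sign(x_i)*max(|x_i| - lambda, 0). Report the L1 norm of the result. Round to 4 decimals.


Soft-thresholding with lambda = 4.44:
prox(6.8066) = sign(6.8066)*max(|6.8066| - 4.44, 0) = 2.3666
prox(-6.7831) = sign(-6.7831)*max(|-6.7831| - 4.44, 0) = -2.3431
prox(4.8985) = sign(4.8985)*max(|4.8985| - 4.44, 0) = 0.4585
prox(6.9006) = sign(6.9006)*max(|6.9006| - 4.44, 0) = 2.4606
prox(x) = [2.3666, -2.3431, 0.4585, 2.4606]
||prox(x)||_1 = 2.3666 + 2.3431 + 0.4585 + 2.4606 = 7.6288


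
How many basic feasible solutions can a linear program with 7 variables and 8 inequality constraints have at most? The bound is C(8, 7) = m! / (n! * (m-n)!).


Each vertex corresponds to some choice of n active constraints out of m, so the number of vertices is at most C(m, n) = m! / (n!(m-n)!).
m = 8, n = 7
Numerator: 8 * 7 * 6 * 5 * 4 * 3 * 2
Denominator: 7! = 5040
C(8, 7) = 8


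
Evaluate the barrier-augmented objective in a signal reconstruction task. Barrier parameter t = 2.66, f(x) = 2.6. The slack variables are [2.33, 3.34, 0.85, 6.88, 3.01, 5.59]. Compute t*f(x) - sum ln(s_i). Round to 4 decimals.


Step 1: Compute log-barrier.
ln values: [0.8459, 1.206, -0.1625, 1.9286, 1.1019, 1.721]
phi = -(0.8459 + 1.206 - 0.1625 + 1.9286 + 1.1019 + 1.721) = -6.6409
Step 2: Compute augmented objective.
t*f(x) = 2.66*2.6 = 6.916
Total = 6.916 - 6.6409 = 0.2751


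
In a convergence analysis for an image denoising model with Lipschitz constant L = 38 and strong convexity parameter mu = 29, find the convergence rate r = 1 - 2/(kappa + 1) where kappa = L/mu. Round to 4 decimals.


Step 1: Compute the condition number.
kappa = L/mu = 38/29 = 1.3103
Step 2: Compute the convergence rate.
r = 1 - 2/(kappa + 1) = 1 - 2*mu/(L + mu) = (L - mu)/(L + mu) = 9/67 = 0.1343


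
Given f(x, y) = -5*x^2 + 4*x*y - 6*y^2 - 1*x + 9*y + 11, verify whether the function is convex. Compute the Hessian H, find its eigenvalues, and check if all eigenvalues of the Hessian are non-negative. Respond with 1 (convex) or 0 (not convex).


The Hessian of f(x,y) = -5*x^2 + 4*x*y - 6*y^2 - 1*x + 9*y + 11 is:
H = [[-10, 4], [4, -12]]
Trace = -10 - 12 = -22
Determinant = -10*-12 - (4)^2 = 104
Discriminant = (-22)^2 - 4*104 = 68.0
Eigenvalues: lambda_1 = -15.1231, lambda_2 = -6.8769
The function is not convex.

0


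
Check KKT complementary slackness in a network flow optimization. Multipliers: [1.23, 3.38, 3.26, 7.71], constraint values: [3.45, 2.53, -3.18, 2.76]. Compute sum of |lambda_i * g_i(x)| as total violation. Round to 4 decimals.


KKT complementary slackness check:
lambda_1 * g_1 = 1.23 * 3.45 = 4.2435
lambda_2 * g_2 = 3.38 * 2.53 = 8.5514
lambda_3 * g_3 = 3.26 * -3.18 = -10.3668
lambda_4 * g_4 = 7.71 * 2.76 = 21.2796
Total violation = 4.2435 + 8.5514 + 10.3668 + 21.2796 = 44.4413


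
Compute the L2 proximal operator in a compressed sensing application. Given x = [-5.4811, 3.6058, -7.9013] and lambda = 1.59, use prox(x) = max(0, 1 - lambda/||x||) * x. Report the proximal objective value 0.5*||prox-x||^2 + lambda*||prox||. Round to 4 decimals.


Step 1: Compute ||x||.
||x|| = 10.2701
Step 2: Compute scaling factor.
scale = max(0, 1 - 1.59/10.2701) = 0.8452
Step 3: prox(x) = [-4.6325, 3.0476, -6.678]
||prox(x)|| = 8.6801
Step 4: Proximal objective.
0.5*||prox-x||^2 = 1.2641
lambda*||prox|| = 13.8014
Total = 15.0654


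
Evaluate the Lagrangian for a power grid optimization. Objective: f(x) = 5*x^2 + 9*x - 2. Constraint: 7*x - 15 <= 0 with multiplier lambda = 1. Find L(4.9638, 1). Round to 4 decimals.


Step 1: Evaluate f(x).
f(4.9638) = 5*4.9638^2 + 9*4.9638 - 2 = 165.8708
Step 2: Evaluate g(x).
g(4.9638) = 7*4.9638 - 15 = 19.7466
Step 3: Compute Lagrangian.
L = 165.8708 + 1*19.7466 = 185.6174


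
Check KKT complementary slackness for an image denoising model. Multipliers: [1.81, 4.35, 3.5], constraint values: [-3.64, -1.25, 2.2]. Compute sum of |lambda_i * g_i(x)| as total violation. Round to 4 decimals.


KKT complementary slackness check:
lambda_1 * g_1 = 1.81 * -3.64 = -6.5884
lambda_2 * g_2 = 4.35 * -1.25 = -5.4375
lambda_3 * g_3 = 3.5 * 2.2 = 7.7
Total violation = 6.5884 + 5.4375 + 7.7 = 19.7259


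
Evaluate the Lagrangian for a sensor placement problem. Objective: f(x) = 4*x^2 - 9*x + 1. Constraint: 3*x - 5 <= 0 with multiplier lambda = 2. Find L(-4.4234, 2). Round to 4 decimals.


Step 1: Evaluate f(x).
f(-4.4234) = 4*(-4.4234)^2 - 9*(-4.4234) + 1 = 119.0765
Step 2: Evaluate g(x).
g(-4.4234) = 3*-4.4234 - 5 = -18.2702
Step 3: Compute Lagrangian.
L = 119.0765 + 2*-18.2702 = 82.5361


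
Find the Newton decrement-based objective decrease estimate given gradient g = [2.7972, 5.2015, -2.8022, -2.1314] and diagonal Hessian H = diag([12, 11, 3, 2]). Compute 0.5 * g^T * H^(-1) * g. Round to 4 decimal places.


Step 1: H is diagonal, so H^(-1) * g = [0.2331, 0.4729, -0.9341, -1.0657].
Step 2: g^T H^(-1) g = sum_i g_i^2 / H_ii
  = (2.7972)^2/12 + (5.2015)^2/11 + (-2.8022)^2/3 + (-2.1314)^2/2
  = 0.652 + 2.4596 + 2.6174 + 2.2714 = 8.0005
Step 3: Objective decrease = 0.5 * g^T H^(-1) g = 4.0003


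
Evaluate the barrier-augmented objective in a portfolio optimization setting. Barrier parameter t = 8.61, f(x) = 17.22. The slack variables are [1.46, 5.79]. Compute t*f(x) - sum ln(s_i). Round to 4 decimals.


Step 1: Compute log-barrier.
ln values: [0.3784, 1.7561]
phi = -(0.3784 + 1.7561) = -2.1346
Step 2: Compute augmented objective.
t*f(x) = 8.61*17.22 = 148.2642
Total = 148.2642 - 2.1346 = 146.1296


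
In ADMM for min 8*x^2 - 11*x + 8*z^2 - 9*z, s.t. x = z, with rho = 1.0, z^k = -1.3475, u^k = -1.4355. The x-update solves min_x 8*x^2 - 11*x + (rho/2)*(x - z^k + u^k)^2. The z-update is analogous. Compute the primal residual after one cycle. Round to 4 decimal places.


ADMM iteration with rho = 1.0, z^k = -1.3475, u^k = -1.4355
Step 1: x-update.
Minimize 8*x^2 - 11*x + (1.0/2)*(x + 1.3475 - 1.4355)^2
FOC: (2*8 + 1.0)*x = 11 + 1.0*(-1.3475 + 1.4355)
x^{k+1} = 0.6522
Step 2: z-update.
Minimize 8*z^2 - 9*z + (1.0/2)*(0.6522 - z - 1.4355)^2
FOC: (2*8 + 1.0)*z = 9 + 1.0*(0.6522 - 1.4355)
z^{k+1} = 0.4833
Step 3: u-update.
u^{k+1} = -1.4355 + 0.6522 - 0.4833 = -1.2666
Step 4: Primal residual = |0.6522 - 0.4833| = 0.1689


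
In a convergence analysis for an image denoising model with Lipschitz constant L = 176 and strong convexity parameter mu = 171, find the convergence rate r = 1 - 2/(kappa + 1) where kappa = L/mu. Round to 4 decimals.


Step 1: Compute the condition number.
kappa = L/mu = 176/171 = 1.0292
Step 2: Compute the convergence rate.
r = 1 - 2/(kappa + 1) = 1 - 2*mu/(L + mu) = (L - mu)/(L + mu) = 5/347 = 0.0144


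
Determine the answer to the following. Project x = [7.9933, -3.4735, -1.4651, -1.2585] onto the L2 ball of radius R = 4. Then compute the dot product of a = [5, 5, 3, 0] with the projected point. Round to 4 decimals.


Step 1: Compute ||x|| (intermediates to 6 decimals).
||x|| = sqrt(7.9933^2 + (-3.4735)^2 + (-1.4651)^2 + (-1.2585)^2) = 8.926835
Step 2: Project.
Since ||x|| > R, scale = R/||x|| = 4/8.926835 = 0.448087, proj(x) = scale * x
proj(x) = [3.581694, -1.55643, -0.656492, -0.563917]
Step 3: Dot product.
a^T * proj(x) = 5*3.581694 + 5*(-1.55643) + 3*(-0.656492) + 0*(-0.563917) = 8.1568


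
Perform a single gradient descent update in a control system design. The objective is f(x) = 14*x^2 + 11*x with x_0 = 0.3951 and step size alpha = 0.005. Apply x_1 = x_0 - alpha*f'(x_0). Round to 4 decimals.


We compute the gradient at x_0 and apply the update.
f'(x) = 28*x + 11
f'(0.3951) = 28*0.3951 + 11 = 22.0628
x_1 = 0.3951 - 0.005*22.0628 = 0.2848


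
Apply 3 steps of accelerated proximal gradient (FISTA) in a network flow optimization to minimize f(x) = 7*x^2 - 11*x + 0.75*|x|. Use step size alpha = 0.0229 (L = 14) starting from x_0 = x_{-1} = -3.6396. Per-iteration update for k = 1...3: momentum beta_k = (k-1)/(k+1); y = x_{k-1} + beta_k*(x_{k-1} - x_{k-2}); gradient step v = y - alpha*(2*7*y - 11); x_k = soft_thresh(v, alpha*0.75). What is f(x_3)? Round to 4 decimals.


FISTA on f(x) = 7*x^2 - 11*x + 0.75*|x|
L = 14, alpha = 0.0229
Iteration 1: beta = 0.0, y = -3.6396 + 0.0*(-3.6396 + 3.6396) = -3.6396
  grad(y) = -61.9544, v = y - alpha*grad = -2.2208
  prox(v) = soft_thresh(-2.2208, 0.0172) = -2.2037
Iteration 2: beta = 0.3333, y = -2.2037 + 0.3333*(-2.2037 + 3.6396) = -1.725
  grad(y) = -35.1504, v = y - alpha*grad = -0.9201
  prox(v) = soft_thresh(-0.9201, 0.0172) = -0.9029
Iteration 3: beta = 0.5, y = -0.9029 + 0.5*(-0.9029 + 2.2037) = -0.2525
  grad(y) = -14.5354, v = y - alpha*grad = 0.0803
  prox(v) = soft_thresh(0.0803, 0.0172) = 0.0632
f(x_3) = 7*0.0632^2 - 11*0.0632 + 0.75*|0.0632| = -0.6195


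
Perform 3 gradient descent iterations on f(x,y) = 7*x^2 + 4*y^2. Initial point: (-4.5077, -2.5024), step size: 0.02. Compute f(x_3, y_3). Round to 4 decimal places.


Gradient descent on f(x,y) = 7*x^2 + 4*y^2.
Starting point: (-4.5077, -2.5024), alpha = 0.02
Step 1: grad_x = 2*7*-4.5077 = -63.1078, grad_y = 2*4*-2.5024 = -20.0192
  x_1 = -4.5077 - 0.02*-63.1078 = -3.2455
  y_1 = -2.5024 - 0.02*-20.0192 = -2.102
Step 2: grad_x = 2*7*-3.2455 = -45.4376, grad_y = 2*4*-2.102 = -16.8161
  x_2 = -3.2455 - 0.02*-45.4376 = -2.3368
  y_2 = -2.102 - 0.02*-16.8161 = -1.7657
Step 3: grad_x = 2*7*-2.3368 = -32.7151, grad_y = 2*4*-1.7657 = -14.1255
  x_3 = -2.3368 - 0.02*-32.7151 = -1.6825
  y_3 = -1.7657 - 0.02*-14.1255 = -1.4832
f(-1.6825, -1.4832) = 7*(-1.6825)^2 + 4*(-1.4832)^2 = 28.6147


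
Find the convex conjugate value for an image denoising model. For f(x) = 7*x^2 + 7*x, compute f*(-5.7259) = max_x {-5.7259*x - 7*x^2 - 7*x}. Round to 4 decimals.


f*(y) = sup_x {y*x - a*x^2 - b*x} = sup_x {(y-b)*x - a*x^2}
FOC: (y - b) - 2a*x = 0 => x* = (y - b)/(2a)
x* = (-5.7259 - 7)/(2*7) = -0.909
f*(-5.7259) = (y-b)^2/(4a) = (-5.7259 - 7)^2/(4*7)
= 161.9485/28 = 5.7839


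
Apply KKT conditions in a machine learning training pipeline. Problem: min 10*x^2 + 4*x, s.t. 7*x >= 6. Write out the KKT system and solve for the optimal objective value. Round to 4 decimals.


Step 1: Try lambda = 0 (constraint inactive).
x_unc = -4/(2*10) = -0.2
Check: 7*-0.2 = -1.4 < 6 -- violated!
Step 2: Constraint must be active: 7*x = 6
x* = 6/7 = 0.8571 (rounded; the exact value 6/7 is used below)
lambda = (2*10*(6/7) + 4)/7 = 3.0204
Step 3: Compute optimal value.
f(x*) = 10*(6/7)^2 + 4*(6/7) = 10.7755


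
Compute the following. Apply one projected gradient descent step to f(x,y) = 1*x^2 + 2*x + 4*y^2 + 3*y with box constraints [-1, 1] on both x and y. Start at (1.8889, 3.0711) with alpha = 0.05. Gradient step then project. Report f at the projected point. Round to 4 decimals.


Step 1: Compute gradient at (1.8889, 3.0711).
grad_x = 2*1*1.8889 + 2 = 5.7778
grad_y = 2*4*3.0711 + 3 = 27.5688
Step 2: Gradient step.
x_raw = 1.8889 - 0.05*5.7778 = 1.6
y_raw = 3.0711 - 0.05*27.5688 = 1.6927
Step 3: Project onto [-1, 1].
x_proj = clip(1.6) = 1.0
y_proj = clip(1.6927) = 1.0
Step 4: Evaluate f.
f(1.0, 1.0) = 10.0


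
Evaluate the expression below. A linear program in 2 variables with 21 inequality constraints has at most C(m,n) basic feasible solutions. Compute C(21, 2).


Each vertex corresponds to some choice of n active constraints out of m, so the number of vertices is at most C(m, n) = m! / (n!(m-n)!).
m = 21, n = 2
Numerator: 21 * 20
Denominator: 2! = 2
C(21, 2) = 210


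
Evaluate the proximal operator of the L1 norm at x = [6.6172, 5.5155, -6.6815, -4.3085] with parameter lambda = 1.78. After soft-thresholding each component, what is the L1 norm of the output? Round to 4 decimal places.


Soft-thresholding with lambda = 1.78:
prox(6.6172) = sign(6.6172)*max(|6.6172| - 1.78, 0) = 4.8372
prox(5.5155) = sign(5.5155)*max(|5.5155| - 1.78, 0) = 3.7355
prox(-6.6815) = sign(-6.6815)*max(|-6.6815| - 1.78, 0) = -4.9015
prox(-4.3085) = sign(-4.3085)*max(|-4.3085| - 1.78, 0) = -2.5285
prox(x) = [4.8372, 3.7355, -4.9015, -2.5285]
||prox(x)||_1 = 4.8372 + 3.7355 + 4.9015 + 2.5285 = 16.0027


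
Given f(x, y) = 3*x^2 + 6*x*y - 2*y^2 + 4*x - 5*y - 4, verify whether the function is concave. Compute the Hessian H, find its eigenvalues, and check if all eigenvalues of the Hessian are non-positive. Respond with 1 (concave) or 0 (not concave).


The Hessian of f(x,y) = 3*x^2 + 6*x*y - 2*y^2 + 4*x - 5*y - 4 is:
H = [[6, 6], [6, -4]]
Trace = 6 - 4 = 2
Determinant = 6*-4 - (6)^2 = -60
Discriminant = (2)^2 - 4*-60 = 244.0
Eigenvalues: lambda_1 = -6.8102, lambda_2 = 8.8102
The function is not concave.

0


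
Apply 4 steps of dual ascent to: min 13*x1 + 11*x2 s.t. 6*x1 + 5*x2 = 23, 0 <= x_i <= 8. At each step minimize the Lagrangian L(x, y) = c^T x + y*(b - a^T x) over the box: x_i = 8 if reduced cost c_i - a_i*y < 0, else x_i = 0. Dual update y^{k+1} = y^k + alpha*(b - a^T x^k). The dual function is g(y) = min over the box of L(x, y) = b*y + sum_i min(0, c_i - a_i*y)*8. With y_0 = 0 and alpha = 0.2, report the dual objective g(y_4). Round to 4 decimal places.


Dual ascent for LP: min 13*x1 + 11*x2, 6*x1 + 5*x2 = 23, 0 <= x_i <= 8
Step 1: y^k = 0.0, reduced costs: (13.0, 11.0)
  x^k = (0.0, 0.0), subgradient = b - a^T x = 23.0
  y^{k+1} = 0.0 + 0.2*23.0 = 4.6
Step 2: y^k = 4.6, reduced costs: (-14.6, -12.0)
  x^k = (8.0, 8.0), subgradient = b - a^T x = -65.0
  y^{k+1} = 4.6 + 0.2*-65.0 = -8.4
Step 3: y^k = -8.4, reduced costs: (63.4, 53.0)
  x^k = (0.0, 0.0), subgradient = b - a^T x = 23.0
  y^{k+1} = -8.4 + 0.2*23.0 = -3.8
Step 4: y^k = -3.8, reduced costs: (35.8, 30.0)
  x^k = (0.0, 0.0), subgradient = b - a^T x = 23.0
  y^{k+1} = -3.8 + 0.2*23.0 = 0.8
Dual objective at y_4 = 0.8: reduced costs (8.2, 7.0), box minimizer x = (0.0, 0.0)
g(y_4) = b*y + (c1 - a1*y)*x1 + (c2 - a2*y)*x2 = 23*0.8 + 8.2*0.0 + 7.0*0.0 = 18.4 + 0.0 + 0.0 = 18.4


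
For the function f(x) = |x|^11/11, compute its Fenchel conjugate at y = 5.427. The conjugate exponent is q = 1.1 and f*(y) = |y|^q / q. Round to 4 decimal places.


The conjugate exponent q satisfies 1/p + 1/q = 1.
p = 11, so q = 11/(11 - 1) = 1.1
|y|^q = 5.427^1.1 = 6.4271
f*(5.427) = 6.4271 / 1.1 = 5.8428


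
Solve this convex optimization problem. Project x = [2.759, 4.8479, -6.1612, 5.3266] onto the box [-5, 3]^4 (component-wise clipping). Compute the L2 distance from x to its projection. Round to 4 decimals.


Project each component onto [-5, 3].
clip(2.759) = 2.759, clip(4.8479) = 3.0, clip(-6.1612) = -5.0, clip(5.3266) = 3.0
Projection = [2.759, 3.0, -5.0, 3.0]
Squared diffs: [0.0, 3.4147, 1.3484, 5.4131]
Distance = sqrt(10.1762) = 3.19


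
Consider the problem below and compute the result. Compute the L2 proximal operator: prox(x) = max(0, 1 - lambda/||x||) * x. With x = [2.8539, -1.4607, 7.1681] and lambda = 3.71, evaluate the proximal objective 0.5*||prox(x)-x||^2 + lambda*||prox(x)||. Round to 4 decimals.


Step 1: Compute ||x||.
||x|| = 7.8524
Step 2: Compute scaling factor.
scale = max(0, 1 - 3.71/7.8524) = 0.5275
Step 3: prox(x) = [1.5055, -0.7706, 3.7814]
||prox(x)|| = 4.1424
Step 4: Proximal objective.
0.5*||prox-x||^2 = 6.8821
lambda*||prox|| = 15.3683
Total = 22.2503


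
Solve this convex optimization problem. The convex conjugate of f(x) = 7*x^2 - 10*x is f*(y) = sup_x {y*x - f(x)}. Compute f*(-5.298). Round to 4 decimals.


f*(y) = sup_x {y*x - a*x^2 - b*x} = sup_x {(y-b)*x - a*x^2}
FOC: (y - b) - 2a*x = 0 => x* = (y - b)/(2a)
x* = (-5.298 + 10)/(2*7) = 0.3359
f*(-5.298) = (y-b)^2/(4a) = (-5.298 + 10)^2/(4*7)
= 22.1088/28 = 0.7896


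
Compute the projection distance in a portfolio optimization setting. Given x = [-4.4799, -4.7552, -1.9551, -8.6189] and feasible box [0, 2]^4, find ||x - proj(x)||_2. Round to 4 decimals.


Project each component onto [0, 2].
clip(-4.4799) = 0.0, clip(-4.7552) = 0.0, clip(-1.9551) = 0.0, clip(-8.6189) = 0.0
Projection = [0.0, 0.0, 0.0, 0.0]
Squared diffs: [20.0695, 22.6119, 3.8224, 74.2854]
Distance = sqrt(120.7892) = 10.9904


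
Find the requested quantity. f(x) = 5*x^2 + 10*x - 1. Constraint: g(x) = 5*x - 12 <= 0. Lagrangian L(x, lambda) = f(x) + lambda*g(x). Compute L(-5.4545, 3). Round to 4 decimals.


Step 1: Evaluate f(x).
f(-5.4545) = 5*(-5.4545)^2 + 10*(-5.4545) - 1 = 93.2129
Step 2: Evaluate g(x).
g(-5.4545) = 5*-5.4545 - 12 = -39.2725
Step 3: Compute Lagrangian.
L = 93.2129 + 3*-39.2725 = -24.6046


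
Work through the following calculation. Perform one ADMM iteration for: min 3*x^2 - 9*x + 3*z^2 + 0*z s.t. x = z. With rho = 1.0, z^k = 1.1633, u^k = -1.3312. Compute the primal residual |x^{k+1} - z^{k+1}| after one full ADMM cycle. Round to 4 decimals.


ADMM iteration with rho = 1.0, z^k = 1.1633, u^k = -1.3312
Step 1: x-update.
Minimize 3*x^2 - 9*x + (1.0/2)*(x - 1.1633 - 1.3312)^2
FOC: (2*3 + 1.0)*x = 9 + 1.0*(1.1633 + 1.3312)
x^{k+1} = 1.6421
Step 2: z-update.
Minimize 3*z^2 + 0*z + (1.0/2)*(1.6421 - z - 1.3312)^2
FOC: (2*3 + 1.0)*z = 0 + 1.0*(1.6421 - 1.3312)
z^{k+1} = 0.0444
Step 3: u-update.
u^{k+1} = -1.3312 + 1.6421 - 0.0444 = 0.2665
Step 4: Primal residual = |1.6421 - 0.0444| = 1.5977


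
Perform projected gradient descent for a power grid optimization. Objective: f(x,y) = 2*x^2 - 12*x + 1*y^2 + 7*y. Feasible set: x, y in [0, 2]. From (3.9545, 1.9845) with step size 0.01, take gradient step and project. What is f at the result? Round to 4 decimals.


Step 1: Compute gradient at (3.9545, 1.9845).
grad_x = 2*2*3.9545 - 12 = 3.818
grad_y = 2*1*1.9845 + 7 = 10.969
Step 2: Gradient step.
x_raw = 3.9545 - 0.01*3.818 = 3.9163
y_raw = 1.9845 - 0.01*10.969 = 1.8748
Step 3: Project onto [0, 2].
x_proj = clip(3.9163) = 2.0
y_proj = clip(1.8748) = 1.8748
Step 4: Evaluate f.
f(2.0, 1.8748) = 0.6386


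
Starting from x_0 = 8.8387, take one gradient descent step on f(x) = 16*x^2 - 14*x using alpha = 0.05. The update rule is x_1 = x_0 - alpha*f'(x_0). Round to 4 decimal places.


We compute the gradient at x_0 and apply the update.
f'(x) = 32*x - 14
f'(8.8387) = 32*8.8387 - 14 = 268.8384
x_1 = 8.8387 - 0.05*268.8384 = -4.6032


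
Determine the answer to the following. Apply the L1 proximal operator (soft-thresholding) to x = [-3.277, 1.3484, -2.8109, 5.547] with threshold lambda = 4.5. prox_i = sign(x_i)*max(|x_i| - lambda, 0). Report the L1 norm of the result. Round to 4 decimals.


Soft-thresholding with lambda = 4.5:
prox(-3.277) = sign(-3.277)*max(|-3.277| - 4.5, 0) = 0.0
prox(1.3484) = sign(1.3484)*max(|1.3484| - 4.5, 0) = 0.0
prox(-2.8109) = sign(-2.8109)*max(|-2.8109| - 4.5, 0) = 0.0
prox(5.547) = sign(5.547)*max(|5.547| - 4.5, 0) = 1.047
prox(x) = [0.0, 0.0, 0.0, 1.047]
||prox(x)||_1 = 0.0 + 0.0 + 0.0 + 1.047 = 1.047


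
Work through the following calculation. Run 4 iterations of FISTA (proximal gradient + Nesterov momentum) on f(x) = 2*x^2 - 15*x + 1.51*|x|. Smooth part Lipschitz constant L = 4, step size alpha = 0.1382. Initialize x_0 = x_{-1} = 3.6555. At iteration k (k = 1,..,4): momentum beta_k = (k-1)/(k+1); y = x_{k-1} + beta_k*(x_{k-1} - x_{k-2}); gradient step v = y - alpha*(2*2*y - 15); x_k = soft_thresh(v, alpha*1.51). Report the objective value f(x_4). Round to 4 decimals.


FISTA on f(x) = 2*x^2 - 15*x + 1.51*|x|
L = 4, alpha = 0.1382
Iteration 1: beta = 0.0, y = 3.6555 + 0.0*(3.6555 - 3.6555) = 3.6555
  grad(y) = -0.378, v = y - alpha*grad = 3.7077
  prox(v) = soft_thresh(3.7077, 0.2087) = 3.4991
Iteration 2: beta = 0.3333, y = 3.4991 + 0.3333*(3.4991 - 3.6555) = 3.4469
  grad(y) = -1.2124, v = y - alpha*grad = 3.6145
  prox(v) = soft_thresh(3.6145, 0.2087) = 3.4058
Iteration 3: beta = 0.5, y = 3.4058 + 0.5*(3.4058 - 3.4991) = 3.3591
  grad(y) = -1.5635, v = y - alpha*grad = 3.5752
  prox(v) = soft_thresh(3.5752, 0.2087) = 3.3665
Iteration 4: beta = 0.6, y = 3.3665 + 0.6*(3.3665 - 3.4058) = 3.343
  grad(y) = -1.6281, v = y - alpha*grad = 3.568
  prox(v) = soft_thresh(3.568, 0.2087) = 3.3593
f(x_4) = 2*3.3593^2 - 15*3.3593 + 1.51*|3.3593| = -22.7472


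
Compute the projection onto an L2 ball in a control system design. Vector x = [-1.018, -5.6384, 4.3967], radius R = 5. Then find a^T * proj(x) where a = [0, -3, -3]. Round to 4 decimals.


Step 1: Compute ||x|| (intermediates to 6 decimals).
||x|| = sqrt((-1.018)^2 + (-5.6384)^2 + 4.3967^2) = 7.222108
Step 2: Project.
Since ||x|| > R, scale = R/||x|| = 5/7.222108 = 0.692319, proj(x) = scale * x
proj(x) = [-0.704781, -3.903571, 3.043919]
Step 3: Dot product.
a^T * proj(x) = 0*(-0.704781) - 3*(-3.903571) - 3*3.043919 = 2.579


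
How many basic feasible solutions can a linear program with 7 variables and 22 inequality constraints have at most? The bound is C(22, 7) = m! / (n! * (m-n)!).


Each vertex corresponds to some choice of n active constraints out of m, so the number of vertices is at most C(m, n) = m! / (n!(m-n)!).
m = 22, n = 7
Numerator: 22 * 21 * 20 * 19 * 18 * 17 * 16
Denominator: 7! = 5040
C(22, 7) = 170544


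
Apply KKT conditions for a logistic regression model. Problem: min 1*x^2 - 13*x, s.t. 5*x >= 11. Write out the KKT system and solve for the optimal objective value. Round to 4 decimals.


Step 1: Try lambda = 0 (constraint inactive).
Stationarity: 2*1*x - 13 = 0
x* = 13/(2*1) = 6.5
Check constraint: 5*6.5 = 32.5 >= 11 -- satisfied.
Step 2: Compute optimal value.
f(x*) = 1*6.5^2 - 13*6.5 = -42.25


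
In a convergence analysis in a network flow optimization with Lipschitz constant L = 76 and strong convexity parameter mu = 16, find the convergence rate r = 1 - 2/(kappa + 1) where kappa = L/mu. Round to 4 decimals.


Step 1: Compute the condition number.
kappa = L/mu = 76/16 = 4.75
Step 2: Compute the convergence rate.
r = 1 - 2/(kappa + 1) = 1 - 2*mu/(L + mu) = (L - mu)/(L + mu) = 60/92 = 0.6522


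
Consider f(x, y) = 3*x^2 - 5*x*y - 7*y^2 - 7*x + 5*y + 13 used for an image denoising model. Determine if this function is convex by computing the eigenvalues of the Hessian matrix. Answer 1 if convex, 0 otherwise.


The Hessian of f(x,y) = 3*x^2 - 5*x*y - 7*y^2 - 7*x + 5*y + 13 is:
H = [[6, -5], [-5, -14]]
Trace = 6 - 14 = -8
Determinant = 6*-14 - (-5)^2 = -109
Discriminant = (-8)^2 - 4*-109 = 500.0
Eigenvalues: lambda_1 = -15.1803, lambda_2 = 7.1803
The function is not convex.

0


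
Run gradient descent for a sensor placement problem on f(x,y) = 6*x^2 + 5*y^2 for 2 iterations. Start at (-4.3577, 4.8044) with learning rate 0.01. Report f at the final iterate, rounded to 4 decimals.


Gradient descent on f(x,y) = 6*x^2 + 5*y^2.
Starting point: (-4.3577, 4.8044), alpha = 0.01
Step 1: grad_x = 2*6*-4.3577 = -52.2924, grad_y = 2*5*4.8044 = 48.044
  x_1 = -4.3577 - 0.01*-52.2924 = -3.8348
  y_1 = 4.8044 - 0.01*48.044 = 4.324
Step 2: grad_x = 2*6*-3.8348 = -46.0173, grad_y = 2*5*4.324 = 43.2396
  x_2 = -3.8348 - 0.01*-46.0173 = -3.3746
  y_2 = 4.324 - 0.01*43.2396 = 3.8916
f(-3.3746, 3.8916) = 6*(-3.3746)^2 + 5*3.8916^2 = 144.049


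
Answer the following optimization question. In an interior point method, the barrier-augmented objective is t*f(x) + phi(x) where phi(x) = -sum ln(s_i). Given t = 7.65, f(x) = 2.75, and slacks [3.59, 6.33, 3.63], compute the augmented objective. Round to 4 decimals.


Step 1: Compute log-barrier.
ln values: [1.2782, 1.8453, 1.2892]
phi = -(1.2782 + 1.8453 + 1.2892) = -4.4127
Step 2: Compute augmented objective.
t*f(x) = 7.65*2.75 = 21.0375
Total = 21.0375 - 4.4127 = 16.6248


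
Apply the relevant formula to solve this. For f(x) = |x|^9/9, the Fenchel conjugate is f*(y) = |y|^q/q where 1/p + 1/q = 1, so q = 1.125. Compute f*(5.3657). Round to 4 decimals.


The conjugate exponent q satisfies 1/p + 1/q = 1.
p = 9, so q = 9/(9 - 1) = 1.125
|y|^q = 5.3657^1.125 = 6.6196
f*(5.3657) = 6.6196 / 1.125 = 5.8841


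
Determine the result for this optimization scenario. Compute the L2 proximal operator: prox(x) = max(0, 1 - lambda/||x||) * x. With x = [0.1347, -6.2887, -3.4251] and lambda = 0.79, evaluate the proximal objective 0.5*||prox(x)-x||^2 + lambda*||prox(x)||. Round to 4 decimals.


Step 1: Compute ||x||.
||x|| = 7.1622
Step 2: Compute scaling factor.
scale = max(0, 1 - 0.79/7.1622) = 0.8897
Step 3: prox(x) = [0.1198, -5.595, -3.0473]
||prox(x)|| = 6.3722
Step 4: Proximal objective.
0.5*||prox-x||^2 = 0.3121
lambda*||prox|| = 5.034
Total = 5.3461


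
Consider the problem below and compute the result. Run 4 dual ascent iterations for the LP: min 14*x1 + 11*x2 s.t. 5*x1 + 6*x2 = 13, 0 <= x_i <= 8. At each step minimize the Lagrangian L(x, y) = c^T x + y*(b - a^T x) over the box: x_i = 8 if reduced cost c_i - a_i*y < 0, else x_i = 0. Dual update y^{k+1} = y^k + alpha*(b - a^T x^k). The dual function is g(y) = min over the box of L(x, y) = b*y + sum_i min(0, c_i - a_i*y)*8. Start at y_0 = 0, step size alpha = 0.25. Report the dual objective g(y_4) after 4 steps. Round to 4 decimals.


Dual ascent for LP: min 14*x1 + 11*x2, 5*x1 + 6*x2 = 13, 0 <= x_i <= 8
Step 1: y^k = 0.0, reduced costs: (14.0, 11.0)
  x^k = (0.0, 0.0), subgradient = b - a^T x = 13.0
  y^{k+1} = 0.0 + 0.25*13.0 = 3.25
Step 2: y^k = 3.25, reduced costs: (-2.25, -8.5)
  x^k = (8.0, 8.0), subgradient = b - a^T x = -75.0
  y^{k+1} = 3.25 + 0.25*-75.0 = -15.5
Step 3: y^k = -15.5, reduced costs: (91.5, 104.0)
  x^k = (0.0, 0.0), subgradient = b - a^T x = 13.0
  y^{k+1} = -15.5 + 0.25*13.0 = -12.25
Step 4: y^k = -12.25, reduced costs: (75.25, 84.5)
  x^k = (0.0, 0.0), subgradient = b - a^T x = 13.0
  y^{k+1} = -12.25 + 0.25*13.0 = -9.0
Dual objective at y_4 = -9.0: reduced costs (59.0, 65.0), box minimizer x = (0.0, 0.0)
g(y_4) = b*y + (c1 - a1*y)*x1 + (c2 - a2*y)*x2 = 13*(-9.0) + 59.0*0.0 + 65.0*0.0 = -117.0 + 0.0 + 0.0 = -117.0


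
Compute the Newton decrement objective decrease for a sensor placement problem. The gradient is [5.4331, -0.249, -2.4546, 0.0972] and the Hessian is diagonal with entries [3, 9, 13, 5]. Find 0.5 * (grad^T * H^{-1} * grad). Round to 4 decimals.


Step 1: H is diagonal, so H^(-1) * g = [1.811, -0.0277, -0.1888, 0.0194].
Step 2: g^T H^(-1) g = sum_i g_i^2 / H_ii
  = (5.4331)^2/3 + (-0.249)^2/9 + (-2.4546)^2/13 + (0.0972)^2/5
  = 9.8395 + 0.0069 + 0.4635 + 0.0019 = 10.3118
Step 3: Objective decrease = 0.5 * g^T H^(-1) g = 5.1559


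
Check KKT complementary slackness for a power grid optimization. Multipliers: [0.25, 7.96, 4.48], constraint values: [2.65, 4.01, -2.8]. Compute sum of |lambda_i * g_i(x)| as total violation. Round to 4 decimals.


KKT complementary slackness check:
lambda_1 * g_1 = 0.25 * 2.65 = 0.6625
lambda_2 * g_2 = 7.96 * 4.01 = 31.9196
lambda_3 * g_3 = 4.48 * -2.8 = -12.544
Total violation = 0.6625 + 31.9196 + 12.544 = 45.1261


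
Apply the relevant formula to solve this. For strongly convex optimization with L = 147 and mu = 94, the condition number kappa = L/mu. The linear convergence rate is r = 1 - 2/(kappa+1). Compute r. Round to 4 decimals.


Step 1: Compute the condition number.
kappa = L/mu = 147/94 = 1.5638
Step 2: Compute the convergence rate.
r = 1 - 2/(kappa + 1) = 1 - 2*mu/(L + mu) = (L - mu)/(L + mu) = 53/241 = 0.2199


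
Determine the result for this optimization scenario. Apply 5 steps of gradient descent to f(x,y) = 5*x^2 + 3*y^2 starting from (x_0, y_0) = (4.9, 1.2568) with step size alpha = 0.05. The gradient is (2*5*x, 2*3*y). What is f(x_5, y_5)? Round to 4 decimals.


Gradient descent on f(x,y) = 5*x^2 + 3*y^2.
Starting point: (4.9, 1.2568), alpha = 0.05
Step 1: grad_x = 2*5*4.9 = 49.0, grad_y = 2*3*1.2568 = 7.5408
  x_1 = 4.9 - 0.05*49.0 = 2.45
  y_1 = 1.2568 - 0.05*7.5408 = 0.8798
Step 2: grad_x = 2*5*2.45 = 24.5, grad_y = 2*3*0.8798 = 5.2786
  x_2 = 2.45 - 0.05*24.5 = 1.225
  y_2 = 0.8798 - 0.05*5.2786 = 0.6158
Step 3: grad_x = 2*5*1.225 = 12.25, grad_y = 2*3*0.6158 = 3.695
  x_3 = 1.225 - 0.05*12.25 = 0.6125
  y_3 = 0.6158 - 0.05*3.695 = 0.4311
Step 4: grad_x = 2*5*0.6125 = 6.125, grad_y = 2*3*0.4311 = 2.5865
  x_4 = 0.6125 - 0.05*6.125 = 0.3063
  y_4 = 0.4311 - 0.05*2.5865 = 0.3018
Step 5: grad_x = 2*5*0.3063 = 3.0625, grad_y = 2*3*0.3018 = 1.8105
  x_5 = 0.3063 - 0.05*3.0625 = 0.1531
  y_5 = 0.3018 - 0.05*1.8105 = 0.2112
f(0.1531, 0.2112) = 5*0.1531^2 + 3*0.2112^2 = 0.2511
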